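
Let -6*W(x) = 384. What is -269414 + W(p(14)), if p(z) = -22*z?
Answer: -269478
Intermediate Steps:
W(x) = -64 (W(x) = -⅙*384 = -64)
-269414 + W(p(14)) = -269414 - 64 = -269478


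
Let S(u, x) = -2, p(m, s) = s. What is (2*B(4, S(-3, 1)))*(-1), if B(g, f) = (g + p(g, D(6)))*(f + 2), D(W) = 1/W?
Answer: 0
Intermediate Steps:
B(g, f) = (2 + f)*(⅙ + g) (B(g, f) = (g + 1/6)*(f + 2) = (g + ⅙)*(2 + f) = (⅙ + g)*(2 + f) = (2 + f)*(⅙ + g))
(2*B(4, S(-3, 1)))*(-1) = (2*(⅓ + 2*4 + (⅙)*(-2) - 2*4))*(-1) = (2*(⅓ + 8 - ⅓ - 8))*(-1) = (2*0)*(-1) = 0*(-1) = 0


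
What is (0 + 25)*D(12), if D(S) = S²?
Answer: 3600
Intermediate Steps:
(0 + 25)*D(12) = (0 + 25)*12² = 25*144 = 3600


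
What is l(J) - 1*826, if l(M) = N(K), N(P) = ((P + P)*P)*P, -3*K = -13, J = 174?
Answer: -17908/27 ≈ -663.26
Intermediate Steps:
K = 13/3 (K = -⅓*(-13) = 13/3 ≈ 4.3333)
N(P) = 2*P³ (N(P) = ((2*P)*P)*P = (2*P²)*P = 2*P³)
l(M) = 4394/27 (l(M) = 2*(13/3)³ = 2*(2197/27) = 4394/27)
l(J) - 1*826 = 4394/27 - 1*826 = 4394/27 - 826 = -17908/27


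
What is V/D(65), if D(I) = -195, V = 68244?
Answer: -22748/65 ≈ -349.97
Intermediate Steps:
V/D(65) = 68244/(-195) = 68244*(-1/195) = -22748/65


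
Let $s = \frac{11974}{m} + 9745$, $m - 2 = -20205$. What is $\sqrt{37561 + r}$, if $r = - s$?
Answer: $\frac{\sqrt{11353654100266}}{20203} \approx 166.78$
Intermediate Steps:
$m = -20203$ ($m = 2 - 20205 = -20203$)
$s = \frac{196866261}{20203}$ ($s = \frac{11974}{-20203} + 9745 = 11974 \left(- \frac{1}{20203}\right) + 9745 = - \frac{11974}{20203} + 9745 = \frac{196866261}{20203} \approx 9744.4$)
$r = - \frac{196866261}{20203}$ ($r = \left(-1\right) \frac{196866261}{20203} = - \frac{196866261}{20203} \approx -9744.4$)
$\sqrt{37561 + r} = \sqrt{37561 - \frac{196866261}{20203}} = \sqrt{\frac{561978622}{20203}} = \frac{\sqrt{11353654100266}}{20203}$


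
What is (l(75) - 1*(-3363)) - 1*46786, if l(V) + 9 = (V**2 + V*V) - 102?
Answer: -32284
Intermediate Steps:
l(V) = -111 + 2*V**2 (l(V) = -9 + ((V**2 + V*V) - 102) = -9 + ((V**2 + V**2) - 102) = -9 + (2*V**2 - 102) = -9 + (-102 + 2*V**2) = -111 + 2*V**2)
(l(75) - 1*(-3363)) - 1*46786 = ((-111 + 2*75**2) - 1*(-3363)) - 1*46786 = ((-111 + 2*5625) + 3363) - 46786 = ((-111 + 11250) + 3363) - 46786 = (11139 + 3363) - 46786 = 14502 - 46786 = -32284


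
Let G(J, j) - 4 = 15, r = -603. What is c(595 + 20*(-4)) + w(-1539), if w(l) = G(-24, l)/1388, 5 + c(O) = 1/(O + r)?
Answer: -152609/30536 ≈ -4.9977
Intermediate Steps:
G(J, j) = 19 (G(J, j) = 4 + 15 = 19)
c(O) = -5 + 1/(-603 + O) (c(O) = -5 + 1/(O - 603) = -5 + 1/(-603 + O))
w(l) = 19/1388
c(595 + 20*(-4)) + w(-1539) = (3016 - 5*(595 + 20*(-4)))/(-603 + (595 + 20*(-4))) + 19/1388 = (3016 - 5*(595 - 80))/(-603 + (595 - 80)) + 19/1388 = (3016 - 5*515)/(-603 + 515) + 19/1388 = (3016 - 2575)/(-88) + 19/1388 = -1/88*441 + 19/1388 = -441/88 + 19/1388 = -152609/30536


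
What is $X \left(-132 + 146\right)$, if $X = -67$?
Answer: $-938$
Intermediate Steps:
$X \left(-132 + 146\right) = - 67 \left(-132 + 146\right) = \left(-67\right) 14 = -938$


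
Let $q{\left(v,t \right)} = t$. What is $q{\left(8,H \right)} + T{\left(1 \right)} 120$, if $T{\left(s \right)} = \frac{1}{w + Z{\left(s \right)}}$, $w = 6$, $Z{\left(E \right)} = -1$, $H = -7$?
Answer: $17$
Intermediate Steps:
$T{\left(s \right)} = \frac{1}{5}$ ($T{\left(s \right)} = \frac{1}{6 - 1} = \frac{1}{5}$)
$q{\left(8,H \right)} + T{\left(1 \right)} 120 = -7 + \frac{1}{5} \cdot 120 = -7 + 24 = 17$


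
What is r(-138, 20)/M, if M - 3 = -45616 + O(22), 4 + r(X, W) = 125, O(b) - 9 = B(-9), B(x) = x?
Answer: -121/45613 ≈ -0.0026528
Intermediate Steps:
O(b) = 0 (O(b) = 9 - 9 = 0)
r(X, W) = 121 (r(X, W) = -4 + 125 = 121)
M = -45613 (M = 3 + (-45616 + 0) = 3 - 45616 = -45613)
r(-138, 20)/M = 121/(-45613) = 121*(-1/45613) = -121/45613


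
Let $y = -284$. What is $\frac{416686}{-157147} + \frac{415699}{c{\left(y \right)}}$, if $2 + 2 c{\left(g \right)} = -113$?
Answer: $- \frac{130699620396}{18071905} \approx -7232.2$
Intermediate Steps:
$c{\left(g \right)} = - \frac{115}{2}$ ($c{\left(g \right)} = -1 + \frac{1}{2} \left(-113\right) = -1 - \frac{113}{2} = - \frac{115}{2}$)
$\frac{416686}{-157147} + \frac{415699}{c{\left(y \right)}} = \frac{416686}{-157147} + \frac{415699}{- \frac{115}{2}} = 416686 \left(- \frac{1}{157147}\right) + 415699 \left(- \frac{2}{115}\right) = - \frac{416686}{157147} - \frac{831398}{115} = - \frac{130699620396}{18071905}$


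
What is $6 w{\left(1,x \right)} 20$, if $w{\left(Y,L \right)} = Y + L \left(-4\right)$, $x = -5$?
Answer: $2520$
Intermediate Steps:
$w{\left(Y,L \right)} = Y - 4 L$
$6 w{\left(1,x \right)} 20 = 6 \left(1 - -20\right) 20 = 6 \left(1 + 20\right) 20 = 6 \cdot 21 \cdot 20 = 126 \cdot 20 = 2520$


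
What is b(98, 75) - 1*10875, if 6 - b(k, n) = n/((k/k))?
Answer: -10944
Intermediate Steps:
b(k, n) = 6 - n (b(k, n) = 6 - n/(k/k) = 6 - n/1 = 6 - n)
b(98, 75) - 1*10875 = (6 - 1*75) - 1*10875 = (6 - 75) - 10875 = -69 - 10875 = -10944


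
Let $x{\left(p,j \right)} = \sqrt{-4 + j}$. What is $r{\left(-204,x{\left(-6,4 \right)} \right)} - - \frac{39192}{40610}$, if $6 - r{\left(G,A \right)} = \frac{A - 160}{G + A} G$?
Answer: $\frac{3390226}{20305} \approx 166.97$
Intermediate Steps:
$r{\left(G,A \right)} = 6 - \frac{G \left(-160 + A\right)}{A + G}$ ($r{\left(G,A \right)} = 6 - \frac{A - 160}{G + A} G = 6 - \frac{-160 + A}{A + G} G = 6 - \frac{G \left(-160 + A\right)}{A + G}$)
$r{\left(-204,x{\left(-6,4 \right)} \right)} - - \frac{39192}{40610} = \frac{6 \sqrt{-4 + 4} + 166 \left(-204\right) - \sqrt{-4 + 4} \left(-204\right)}{\sqrt{-4 + 4} - 204} - - \frac{39192}{40610} = \frac{6 \sqrt{0} - 33864 - \sqrt{0} \left(-204\right)}{\sqrt{0} - 204} - \left(-39192\right) \frac{1}{40610} = \frac{6 \cdot 0 - 33864 - 0 \left(-204\right)}{0 - 204} - - \frac{19596}{20305} = \frac{0 - 33864 + 0}{-204} + \frac{19596}{20305} = \left(- \frac{1}{204}\right) \left(-33864\right) + \frac{19596}{20305} = 166 + \frac{19596}{20305} = \frac{3390226}{20305}$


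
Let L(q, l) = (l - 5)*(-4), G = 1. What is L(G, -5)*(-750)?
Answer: -30000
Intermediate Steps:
L(q, l) = 20 - 4*l (L(q, l) = (-5 + l)*(-4) = 20 - 4*l)
L(G, -5)*(-750) = (20 - 4*(-5))*(-750) = (20 + 20)*(-750) = 40*(-750) = -30000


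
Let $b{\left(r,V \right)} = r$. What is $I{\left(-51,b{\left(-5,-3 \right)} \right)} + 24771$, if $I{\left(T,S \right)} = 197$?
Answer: $24968$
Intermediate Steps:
$I{\left(-51,b{\left(-5,-3 \right)} \right)} + 24771 = 197 + 24771 = 24968$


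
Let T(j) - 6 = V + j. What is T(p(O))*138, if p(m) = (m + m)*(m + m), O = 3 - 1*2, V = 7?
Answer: 2346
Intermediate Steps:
O = 1 (O = 3 - 2 = 1)
p(m) = 4*m² (p(m) = (2*m)*(2*m) = 4*m²)
T(j) = 13 + j (T(j) = 6 + (7 + j) = 13 + j)
T(p(O))*138 = (13 + 4*1²)*138 = (13 + 4*1)*138 = (13 + 4)*138 = 17*138 = 2346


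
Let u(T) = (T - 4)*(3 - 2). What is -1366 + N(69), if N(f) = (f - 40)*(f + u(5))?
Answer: 664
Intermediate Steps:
u(T) = -4 + T (u(T) = (-4 + T)*1 = -4 + T)
N(f) = (1 + f)*(-40 + f) (N(f) = (f - 40)*(f + (-4 + 5)) = (-40 + f)*(f + 1) = (-40 + f)*(1 + f) = (1 + f)*(-40 + f))
-1366 + N(69) = -1366 + (-40 + 69² - 39*69) = -1366 + (-40 + 4761 - 2691) = -1366 + 2030 = 664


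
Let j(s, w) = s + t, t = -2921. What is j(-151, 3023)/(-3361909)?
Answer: 3072/3361909 ≈ 0.00091377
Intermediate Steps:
j(s, w) = -2921 + s (j(s, w) = s - 2921 = -2921 + s)
j(-151, 3023)/(-3361909) = (-2921 - 151)/(-3361909) = -3072*(-1/3361909) = 3072/3361909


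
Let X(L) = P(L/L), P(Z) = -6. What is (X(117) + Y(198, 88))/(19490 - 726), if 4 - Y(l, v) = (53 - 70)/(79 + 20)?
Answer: -181/1857636 ≈ -9.7436e-5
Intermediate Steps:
Y(l, v) = 413/99 (Y(l, v) = 4 - (53 - 70)/(79 + 20) = 4 - (-17)/99 = 4 - 1*(-17/99) = 4 + 17/99 = 413/99)
X(L) = -6
(X(117) + Y(198, 88))/(19490 - 726) = (-6 + 413/99)/(19490 - 726) = -181/99/18764 = -181/99*1/18764 = -181/1857636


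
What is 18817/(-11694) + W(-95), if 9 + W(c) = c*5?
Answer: -5678713/11694 ≈ -485.61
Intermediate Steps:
W(c) = -9 + 5*c (W(c) = -9 + c*5 = -9 + 5*c)
18817/(-11694) + W(-95) = 18817/(-11694) + (-9 + 5*(-95)) = 18817*(-1/11694) + (-9 - 475) = -18817/11694 - 484 = -5678713/11694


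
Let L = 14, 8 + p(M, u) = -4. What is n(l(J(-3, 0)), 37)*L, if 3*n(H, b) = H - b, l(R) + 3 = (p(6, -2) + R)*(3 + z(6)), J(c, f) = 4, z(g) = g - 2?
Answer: -448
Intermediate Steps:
z(g) = -2 + g
p(M, u) = -12 (p(M, u) = -8 - 4 = -12)
l(R) = -87 + 7*R (l(R) = -3 + (-12 + R)*(3 + (-2 + 6)) = -3 + (-12 + R)*(3 + 4) = -3 + (-12 + R)*7 = -3 + (-84 + 7*R) = -87 + 7*R)
n(H, b) = -b/3 + H/3 (n(H, b) = (H - b)/3 = -b/3 + H/3)
n(l(J(-3, 0)), 37)*L = (-1/3*37 + (-87 + 7*4)/3)*14 = (-37/3 + (-87 + 28)/3)*14 = (-37/3 + (1/3)*(-59))*14 = (-37/3 - 59/3)*14 = -32*14 = -448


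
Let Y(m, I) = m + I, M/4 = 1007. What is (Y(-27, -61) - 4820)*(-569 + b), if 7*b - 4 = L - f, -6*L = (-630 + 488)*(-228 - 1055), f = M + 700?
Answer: 191762104/7 ≈ 2.7395e+7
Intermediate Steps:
M = 4028 (M = 4*1007 = 4028)
f = 4728 (f = 4028 + 700 = 4728)
L = -91093/3 (L = -(-630 + 488)*(-228 - 1055)/6 = -(-71)*(-1283)/3 = -1/6*182186 = -91093/3 ≈ -30364.)
Y(m, I) = I + m
b = -105265/21 (b = 4/7 + (-91093/3 - 1*4728)/7 = 4/7 + (-91093/3 - 4728)/7 = 4/7 + (1/7)*(-105277/3) = 4/7 - 105277/21 = -105265/21 ≈ -5012.6)
(Y(-27, -61) - 4820)*(-569 + b) = ((-61 - 27) - 4820)*(-569 - 105265/21) = (-88 - 4820)*(-117214/21) = -4908*(-117214/21) = 191762104/7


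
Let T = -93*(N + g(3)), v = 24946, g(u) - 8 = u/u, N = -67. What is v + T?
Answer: 30340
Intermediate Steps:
g(u) = 9 (g(u) = 8 + u/u = 8 + 1 = 9)
T = 5394 (T = -93*(-67 + 9) = -93*(-58) = 5394)
v + T = 24946 + 5394 = 30340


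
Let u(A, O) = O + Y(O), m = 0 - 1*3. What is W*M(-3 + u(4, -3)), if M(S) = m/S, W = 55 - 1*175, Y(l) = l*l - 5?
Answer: -180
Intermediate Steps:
Y(l) = -5 + l² (Y(l) = l² - 5 = -5 + l²)
W = -120 (W = 55 - 175 = -120)
m = -3 (m = 0 - 3 = -3)
u(A, O) = -5 + O + O² (u(A, O) = O + (-5 + O²) = -5 + O + O²)
M(S) = -3/S
W*M(-3 + u(4, -3)) = -(-360)/(-3 + (-5 - 3 + (-3)²)) = -(-360)/(-3 + (-5 - 3 + 9)) = -(-360)/(-3 + 1) = -(-360)/(-2) = -(-360)*(-1)/2 = -120*3/2 = -180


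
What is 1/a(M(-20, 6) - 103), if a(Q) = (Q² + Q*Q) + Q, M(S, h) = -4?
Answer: 1/22791 ≈ 4.3877e-5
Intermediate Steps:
a(Q) = Q + 2*Q² (a(Q) = (Q² + Q²) + Q = 2*Q² + Q = Q + 2*Q²)
1/a(M(-20, 6) - 103) = 1/((-4 - 103)*(1 + 2*(-4 - 103))) = 1/(-107*(1 + 2*(-107))) = 1/(-107*(1 - 214)) = 1/(-107*(-213)) = 1/22791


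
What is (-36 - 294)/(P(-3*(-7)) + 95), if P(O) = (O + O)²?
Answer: -30/169 ≈ -0.17751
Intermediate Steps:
P(O) = 4*O² (P(O) = (2*O)² = 4*O²)
(-36 - 294)/(P(-3*(-7)) + 95) = (-36 - 294)/(4*(-3*(-7))² + 95) = -330/(4*21² + 95) = -330/(4*441 + 95) = -330/(1764 + 95) = -330/1859 = -330*1/1859 = -30/169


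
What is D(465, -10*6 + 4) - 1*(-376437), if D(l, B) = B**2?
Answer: 379573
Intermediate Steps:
D(465, -10*6 + 4) - 1*(-376437) = (-10*6 + 4)**2 - 1*(-376437) = (-60 + 4)**2 + 376437 = (-56)**2 + 376437 = 3136 + 376437 = 379573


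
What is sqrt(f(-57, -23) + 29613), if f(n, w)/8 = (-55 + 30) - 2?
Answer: sqrt(29397) ≈ 171.46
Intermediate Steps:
f(n, w) = -216 (f(n, w) = 8*((-55 + 30) - 2) = 8*(-25 - 2) = 8*(-27) = -216)
sqrt(f(-57, -23) + 29613) = sqrt(-216 + 29613) = sqrt(29397)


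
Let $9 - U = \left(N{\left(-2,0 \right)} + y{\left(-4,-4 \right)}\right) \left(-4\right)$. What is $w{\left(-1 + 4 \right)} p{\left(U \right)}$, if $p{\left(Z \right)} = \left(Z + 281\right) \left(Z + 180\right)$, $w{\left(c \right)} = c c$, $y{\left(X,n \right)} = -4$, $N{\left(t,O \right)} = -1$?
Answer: $410670$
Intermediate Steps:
$w{\left(c \right)} = c^{2}$
$U = -11$ ($U = 9 - \left(-1 - 4\right) \left(-4\right) = 9 - \left(-5\right) \left(-4\right) = 9 - 20 = -11$)
$p{\left(Z \right)} = \left(180 + Z\right) \left(281 + Z\right)$ ($p{\left(Z \right)} = \left(281 + Z\right) \left(180 + Z\right) = \left(180 + Z\right) \left(281 + Z\right)$)
$w{\left(-1 + 4 \right)} p{\left(U \right)} = \left(-1 + 4\right)^{2} \left(50580 + \left(-11\right)^{2} + 461 \left(-11\right)\right) = 3^{2} \left(50580 + 121 - 5071\right) = 9 \cdot 45630 = 410670$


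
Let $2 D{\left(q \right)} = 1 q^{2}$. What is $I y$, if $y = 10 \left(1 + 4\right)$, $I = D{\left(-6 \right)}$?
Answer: $900$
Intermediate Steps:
$D{\left(q \right)} = \frac{q^{2}}{2}$ ($D{\left(q \right)} = \frac{1 q^{2}}{2} = \frac{q^{2}}{2}$)
$I = 18$ ($I = \frac{\left(-6\right)^{2}}{2} = \frac{1}{2} \cdot 36 = 18$)
$y = 50$ ($y = 10 \cdot 5 = 50$)
$I y = 18 \cdot 50 = 900$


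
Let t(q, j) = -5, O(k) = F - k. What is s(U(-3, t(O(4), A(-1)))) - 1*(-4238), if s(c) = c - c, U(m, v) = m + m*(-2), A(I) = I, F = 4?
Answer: 4238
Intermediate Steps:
O(k) = 4 - k
U(m, v) = -m (U(m, v) = m - 2*m = -m)
s(c) = 0
s(U(-3, t(O(4), A(-1)))) - 1*(-4238) = 0 - 1*(-4238) = 0 + 4238 = 4238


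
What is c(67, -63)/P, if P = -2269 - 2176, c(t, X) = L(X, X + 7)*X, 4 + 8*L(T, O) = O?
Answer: -27/254 ≈ -0.10630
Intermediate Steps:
L(T, O) = -½ + O/8
c(t, X) = X*(3/8 + X/8) (c(t, X) = (-½ + (X + 7)/8)*X = (-½ + (7 + X)/8)*X = (-½ + (7/8 + X/8))*X = (3/8 + X/8)*X = X*(3/8 + X/8))
P = -4445
c(67, -63)/P = ((⅛)*(-63)*(3 - 63))/(-4445) = ((⅛)*(-63)*(-60))*(-1/4445) = (945/2)*(-1/4445) = -27/254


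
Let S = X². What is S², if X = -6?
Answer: 1296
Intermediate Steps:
S = 36 (S = (-6)² = 36)
S² = 36² = 1296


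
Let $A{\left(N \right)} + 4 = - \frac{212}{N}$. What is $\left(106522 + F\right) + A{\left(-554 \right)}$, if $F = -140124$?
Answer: $- \frac{9308756}{277} \approx -33606.0$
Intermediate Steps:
$A{\left(N \right)} = -4 - \frac{212}{N}$
$\left(106522 + F\right) + A{\left(-554 \right)} = \left(106522 - 140124\right) - \left(4 + \frac{212}{-554}\right) = -33602 - \frac{1002}{277} = - \frac{9308756}{277}$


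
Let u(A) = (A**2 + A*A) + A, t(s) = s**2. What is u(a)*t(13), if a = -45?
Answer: 676845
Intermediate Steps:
u(A) = A + 2*A**2 (u(A) = (A**2 + A**2) + A = 2*A**2 + A = A + 2*A**2)
u(a)*t(13) = -45*(1 + 2*(-45))*13**2 = -45*(1 - 90)*169 = -45*(-89)*169 = 4005*169 = 676845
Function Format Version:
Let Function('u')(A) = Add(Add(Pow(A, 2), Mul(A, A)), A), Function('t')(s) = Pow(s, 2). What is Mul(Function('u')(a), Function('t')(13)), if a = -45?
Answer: 676845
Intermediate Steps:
Function('u')(A) = Add(A, Mul(2, Pow(A, 2))) (Function('u')(A) = Add(Add(Pow(A, 2), Pow(A, 2)), A) = Add(Mul(2, Pow(A, 2)), A) = Add(A, Mul(2, Pow(A, 2))))
Mul(Function('u')(a), Function('t')(13)) = Mul(Mul(-45, Add(1, Mul(2, -45))), Pow(13, 2)) = Mul(Mul(-45, Add(1, -90)), 169) = Mul(Mul(-45, -89), 169) = Mul(4005, 169) = 676845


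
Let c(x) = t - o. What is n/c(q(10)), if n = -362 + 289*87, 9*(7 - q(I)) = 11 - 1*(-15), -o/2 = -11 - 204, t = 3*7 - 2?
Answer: -24781/411 ≈ -60.294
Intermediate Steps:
t = 19 (t = 21 - 2 = 19)
o = 430 (o = -2*(-11 - 204) = -2*(-215) = 430)
q(I) = 37/9 (q(I) = 7 - (11 - 1*(-15))/9 = 7 - (11 + 15)/9 = 7 - 1/9*26 = 7 - 26/9 = 37/9)
n = 24781 (n = -362 + 25143 = 24781)
c(x) = -411 (c(x) = 19 - 1*430 = 19 - 430 = -411)
n/c(q(10)) = 24781/(-411) = 24781*(-1/411) = -24781/411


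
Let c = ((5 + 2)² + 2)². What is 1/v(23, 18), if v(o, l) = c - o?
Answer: 1/2578 ≈ 0.00038790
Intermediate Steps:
c = 2601 (c = (7² + 2)² = (49 + 2)² = 51² = 2601)
v(o, l) = 2601 - o
1/v(23, 18) = 1/(2601 - 1*23) = 1/(2601 - 23) = 1/2578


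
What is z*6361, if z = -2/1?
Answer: -12722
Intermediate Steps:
z = -2 (z = -2*1 = -2)
z*6361 = -2*6361 = -12722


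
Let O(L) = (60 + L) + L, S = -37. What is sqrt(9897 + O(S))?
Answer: sqrt(9883) ≈ 99.413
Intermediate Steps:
O(L) = 60 + 2*L
sqrt(9897 + O(S)) = sqrt(9897 + (60 + 2*(-37))) = sqrt(9897 + (60 - 74)) = sqrt(9897 - 14) = sqrt(9883)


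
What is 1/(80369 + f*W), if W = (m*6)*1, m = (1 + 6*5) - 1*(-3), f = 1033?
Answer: 1/291101 ≈ 3.4352e-6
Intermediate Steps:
m = 34 (m = (1 + 30) + 3 = 31 + 3 = 34)
W = 204 (W = (34*6)*1 = 204*1 = 204)
1/(80369 + f*W) = 1/(80369 + 1033*204) = 1/(80369 + 210732) = 1/291101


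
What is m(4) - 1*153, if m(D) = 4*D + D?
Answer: -133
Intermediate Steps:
m(D) = 5*D
m(4) - 1*153 = 5*4 - 1*153 = 20 - 153 = -133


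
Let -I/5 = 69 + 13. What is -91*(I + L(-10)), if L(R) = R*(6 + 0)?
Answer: 42770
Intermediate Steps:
L(R) = 6*R (L(R) = R*6 = 6*R)
I = -410 (I = -5*(69 + 13) = -5*82 = -410)
-91*(I + L(-10)) = -91*(-410 + 6*(-10)) = -91*(-410 - 60) = -91*(-470) = 42770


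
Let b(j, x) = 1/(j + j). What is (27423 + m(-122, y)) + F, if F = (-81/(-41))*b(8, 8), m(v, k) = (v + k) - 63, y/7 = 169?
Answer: 18644257/656 ≈ 28421.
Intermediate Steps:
y = 1183 (y = 7*169 = 1183)
b(j, x) = 1/(2*j)
m(v, k) = -63 + k + v (m(v, k) = (k + v) - 63 = -63 + k + v)
F = 81/656 (F = (-81/(-41))*((½)/8) = (-81*(-1/41))*((½)*(⅛)) = (81/41)*(1/16) = 81/656 ≈ 0.12348)
(27423 + m(-122, y)) + F = (27423 + (-63 + 1183 - 122)) + 81/656 = (27423 + 998) + 81/656 = 28421 + 81/656 = 18644257/656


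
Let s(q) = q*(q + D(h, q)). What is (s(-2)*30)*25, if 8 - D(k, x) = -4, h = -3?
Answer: -15000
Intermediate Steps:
D(k, x) = 12 (D(k, x) = 8 - 1*(-4) = 8 + 4 = 12)
s(q) = q*(12 + q) (s(q) = q*(q + 12) = q*(12 + q))
(s(-2)*30)*25 = (-2*(12 - 2)*30)*25 = (-2*10*30)*25 = -20*30*25 = -600*25 = -15000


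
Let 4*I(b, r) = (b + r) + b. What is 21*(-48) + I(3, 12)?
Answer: -2007/2 ≈ -1003.5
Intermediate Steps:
I(b, r) = b/2 + r/4 (I(b, r) = ((b + r) + b)/4 = (r + 2*b)/4 = b/2 + r/4)
21*(-48) + I(3, 12) = 21*(-48) + ((½)*3 + (¼)*12) = -1008 + (3/2 + 3) = -1008 + 9/2 = -2007/2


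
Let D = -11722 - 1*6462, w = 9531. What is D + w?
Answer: -8653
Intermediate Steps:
D = -18184 (D = -11722 - 6462 = -18184)
D + w = -18184 + 9531 = -8653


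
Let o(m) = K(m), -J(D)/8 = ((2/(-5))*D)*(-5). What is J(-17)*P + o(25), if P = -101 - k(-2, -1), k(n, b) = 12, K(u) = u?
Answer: -30711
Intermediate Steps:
J(D) = -16*D (J(D) = -8*(2/(-5))*D*(-5) = -8*(2*(-⅕))*D*(-5) = -8*(-2*D/5)*(-5) = -16*D)
o(m) = m
P = -113 (P = -101 - 1*12 = -101 - 12 = -113)
J(-17)*P + o(25) = -16*(-17)*(-113) + 25 = 272*(-113) + 25 = -30736 + 25 = -30711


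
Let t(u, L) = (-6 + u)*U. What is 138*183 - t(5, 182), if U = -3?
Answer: 25251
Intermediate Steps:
t(u, L) = 18 - 3*u (t(u, L) = (-6 + u)*(-3) = 18 - 3*u)
138*183 - t(5, 182) = 138*183 - (18 - 3*5) = 25254 - (18 - 15) = 25254 - 1*3 = 25254 - 3 = 25251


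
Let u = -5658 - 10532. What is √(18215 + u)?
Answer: 45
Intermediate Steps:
u = -16190
√(18215 + u) = √(18215 - 16190) = √2025 = 45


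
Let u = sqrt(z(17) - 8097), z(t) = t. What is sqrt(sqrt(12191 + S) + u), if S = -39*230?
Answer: sqrt(sqrt(3221) + 4*I*sqrt(505)) ≈ 9.0294 + 4.9776*I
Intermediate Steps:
S = -8970
u = 4*I*sqrt(505) (u = sqrt(17 - 8097) = sqrt(-8080) = 4*I*sqrt(505) ≈ 89.889*I)
sqrt(sqrt(12191 + S) + u) = sqrt(sqrt(12191 - 8970) + 4*I*sqrt(505)) = sqrt(sqrt(3221) + 4*I*sqrt(505))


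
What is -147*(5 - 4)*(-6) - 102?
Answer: 780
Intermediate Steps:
-147*(5 - 4)*(-6) - 102 = -147*(-6) - 102 = 882 - 102 = 780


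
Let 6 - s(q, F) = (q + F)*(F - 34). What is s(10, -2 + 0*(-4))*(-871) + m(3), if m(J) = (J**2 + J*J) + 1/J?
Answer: -768167/3 ≈ -2.5606e+5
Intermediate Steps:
m(J) = 1/J + 2*J**2 (m(J) = (J**2 + J**2) + 1/J = 2*J**2 + 1/J = 1/J + 2*J**2)
s(q, F) = 6 - (-34 + F)*(F + q) (s(q, F) = 6 - (q + F)*(F - 34) = 6 - (F + q)*(-34 + F) = 6 - (-34 + F)*(F + q))
s(10, -2 + 0*(-4))*(-871) + m(3) = (6 - (-2 + 0*(-4))**2 + 34*(-2 + 0*(-4)) + 34*10 - 1*(-2 + 0*(-4))*10)*(-871) + (1 + 2*3**3)/3 = (6 - (-2 + 0)**2 + 34*(-2 + 0) + 340 - 1*(-2 + 0)*10)*(-871) + (1 + 2*27)/3 = (6 - 1*(-2)**2 + 34*(-2) + 340 - 1*(-2)*10)*(-871) + (1 + 54)/3 = (6 - 1*4 - 68 + 340 + 20)*(-871) + (1/3)*55 = (6 - 4 - 68 + 340 + 20)*(-871) + 55/3 = 294*(-871) + 55/3 = -256074 + 55/3 = -768167/3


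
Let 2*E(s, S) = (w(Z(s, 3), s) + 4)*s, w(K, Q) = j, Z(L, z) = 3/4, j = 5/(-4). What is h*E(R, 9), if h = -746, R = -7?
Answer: 28721/4 ≈ 7180.3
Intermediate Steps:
j = -5/4 (j = 5*(-¼) = -5/4 ≈ -1.2500)
Z(L, z) = ¾ (Z(L, z) = 3*(¼) = ¾)
w(K, Q) = -5/4
E(s, S) = 11*s/8 (E(s, S) = ((-5/4 + 4)*s)/2 = (11*s/4)/2 = 11*s/8)
h*E(R, 9) = -4103*(-7)/4 = -746*(-77/8) = 28721/4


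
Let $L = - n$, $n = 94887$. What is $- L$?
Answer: $94887$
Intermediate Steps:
$L = -94887$ ($L = \left(-1\right) 94887 = -94887$)
$- L = \left(-1\right) \left(-94887\right) = 94887$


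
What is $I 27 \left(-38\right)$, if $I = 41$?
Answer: $-42066$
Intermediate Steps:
$I 27 \left(-38\right) = 41 \cdot 27 \left(-38\right) = 1107 \left(-38\right) = -42066$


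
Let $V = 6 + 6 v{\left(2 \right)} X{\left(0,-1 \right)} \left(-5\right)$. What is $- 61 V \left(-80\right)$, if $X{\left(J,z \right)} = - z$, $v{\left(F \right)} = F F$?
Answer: $-556320$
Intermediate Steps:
$v{\left(F \right)} = F^{2}$
$V = -114$ ($V = 6 + 6 \cdot 2^{2} \left(\left(-1\right) \left(-1\right)\right) \left(-5\right) = 6 + 6 \cdot 4 \cdot 1 \left(-5\right) = 6 + 24 \cdot 1 \left(-5\right) = 6 + 24 \left(-5\right) = 6 - 120 = -114$)
$- 61 V \left(-80\right) = \left(-61\right) \left(-114\right) \left(-80\right) = 6954 \left(-80\right) = -556320$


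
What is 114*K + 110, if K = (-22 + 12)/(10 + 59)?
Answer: 2150/23 ≈ 93.478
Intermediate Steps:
K = -10/69 ≈ -0.14493
114*K + 110 = 114*(-10/69) + 110 = -380/23 + 110 = 2150/23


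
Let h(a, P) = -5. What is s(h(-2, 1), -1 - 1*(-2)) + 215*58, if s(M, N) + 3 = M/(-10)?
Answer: 24935/2 ≈ 12468.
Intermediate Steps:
s(M, N) = -3 - M/10 (s(M, N) = -3 + M/(-10) = -3 + M*(-1/10) = -3 - M/10)
s(h(-2, 1), -1 - 1*(-2)) + 215*58 = (-3 - 1/10*(-5)) + 215*58 = (-3 + 1/2) + 12470 = -5/2 + 12470 = 24935/2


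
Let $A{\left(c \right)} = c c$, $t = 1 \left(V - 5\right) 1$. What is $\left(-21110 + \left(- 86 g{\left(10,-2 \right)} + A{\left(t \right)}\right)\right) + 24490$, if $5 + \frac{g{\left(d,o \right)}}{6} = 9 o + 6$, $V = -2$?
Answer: $12201$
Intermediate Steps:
$t = -7$ ($t = 1 \left(-2 - 5\right) 1 = 1 \left(-7\right) 1 = \left(-7\right) 1 = -7$)
$A{\left(c \right)} = c^{2}$
$g{\left(d,o \right)} = 6 + 54 o$ ($g{\left(d,o \right)} = -30 + 6 \left(9 o + 6\right) = -30 + 6 \left(6 + 9 o\right) = -30 + \left(36 + 54 o\right) = 6 + 54 o$)
$\left(-21110 + \left(- 86 g{\left(10,-2 \right)} + A{\left(t \right)}\right)\right) + 24490 = \left(-21110 - \left(-49 + 86 \left(6 + 54 \left(-2\right)\right)\right)\right) + 24490 = \left(-21110 - \left(-49 + 86 \left(6 - 108\right)\right)\right) + 24490 = \left(-21110 + \left(\left(-86\right) \left(-102\right) + 49\right)\right) + 24490 = \left(-21110 + \left(8772 + 49\right)\right) + 24490 = \left(-21110 + 8821\right) + 24490 = -12289 + 24490 = 12201$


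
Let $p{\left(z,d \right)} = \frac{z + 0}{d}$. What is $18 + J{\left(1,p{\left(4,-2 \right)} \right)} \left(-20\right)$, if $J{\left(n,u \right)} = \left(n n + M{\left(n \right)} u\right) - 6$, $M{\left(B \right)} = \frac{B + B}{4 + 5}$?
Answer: $\frac{1142}{9} \approx 126.89$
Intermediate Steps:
$p{\left(z,d \right)} = \frac{z}{d}$
$M{\left(B \right)} = \frac{2 B}{9}$
$J{\left(n,u \right)} = -6 + n^{2} + \frac{2 n u}{9}$ ($J{\left(n,u \right)} = \left(n n + \frac{2 n}{9} u\right) - 6 = \left(n^{2} + \frac{2 n u}{9}\right) - 6 = -6 + n^{2} + \frac{2 n u}{9}$)
$18 + J{\left(1,p{\left(4,-2 \right)} \right)} \left(-20\right) = 18 + \left(-6 + 1^{2} + \frac{2}{9} \cdot 1 \frac{4}{-2}\right) \left(-20\right) = 18 + \left(-6 + 1 + \frac{2}{9} \cdot 1 \cdot 4 \left(- \frac{1}{2}\right)\right) \left(-20\right) = 18 + \left(-6 + 1 + \frac{2}{9} \cdot 1 \left(-2\right)\right) \left(-20\right) = 18 + \left(-6 + 1 - \frac{4}{9}\right) \left(-20\right) = 18 - - \frac{980}{9} = 18 + \frac{980}{9} = \frac{1142}{9}$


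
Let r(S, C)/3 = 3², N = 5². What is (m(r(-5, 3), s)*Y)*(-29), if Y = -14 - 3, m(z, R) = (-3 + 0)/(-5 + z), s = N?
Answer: -1479/22 ≈ -67.227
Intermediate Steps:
N = 25
r(S, C) = 27 (r(S, C) = 3*3² = 3*9 = 27)
s = 25
m(z, R) = -3/(-5 + z)
Y = -17
(m(r(-5, 3), s)*Y)*(-29) = (-3/(-5 + 27)*(-17))*(-29) = (-3/22*(-17))*(-29) = (-3*1/22*(-17))*(-29) = -3/22*(-17)*(-29) = (51/22)*(-29) = -1479/22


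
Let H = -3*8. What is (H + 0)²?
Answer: 576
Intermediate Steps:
H = -24
(H + 0)² = (-24 + 0)² = (-24)² = 576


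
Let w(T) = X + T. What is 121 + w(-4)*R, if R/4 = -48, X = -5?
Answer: 1849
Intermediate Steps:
R = -192 (R = 4*(-48) = -192)
w(T) = -5 + T
121 + w(-4)*R = 121 + (-5 - 4)*(-192) = 121 - 9*(-192) = 121 + 1728 = 1849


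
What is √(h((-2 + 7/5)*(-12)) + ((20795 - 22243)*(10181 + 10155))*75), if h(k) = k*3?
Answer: 2*I*√13803059865/5 ≈ 46995.0*I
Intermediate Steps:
h(k) = 3*k
√(h((-2 + 7/5)*(-12)) + ((20795 - 22243)*(10181 + 10155))*75) = √(3*((-2 + 7/5)*(-12)) + ((20795 - 22243)*(10181 + 10155))*75) = √(3*((-2 + 7*(⅕))*(-12)) - 1448*20336*75) = √(3*((-2 + 7/5)*(-12)) - 29446528*75) = √(3*(-⅗*(-12)) - 2208489600) = √(3*(36/5) - 2208489600) = √(108/5 - 2208489600) = √(-11042447892/5) = 2*I*√13803059865/5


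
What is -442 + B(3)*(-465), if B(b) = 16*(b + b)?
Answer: -45082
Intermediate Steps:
B(b) = 32*b (B(b) = 16*(2*b) = 32*b)
-442 + B(3)*(-465) = -442 + (32*3)*(-465) = -442 + 96*(-465) = -442 - 44640 = -45082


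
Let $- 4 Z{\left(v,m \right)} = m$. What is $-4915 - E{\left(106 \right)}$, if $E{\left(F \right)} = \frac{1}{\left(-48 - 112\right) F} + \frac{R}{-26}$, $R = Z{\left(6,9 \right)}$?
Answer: $- \frac{1083678267}{220480} \approx -4915.1$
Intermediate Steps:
$Z{\left(v,m \right)} = - \frac{m}{4}$
$R = - \frac{9}{4}$ ($R = \left(- \frac{1}{4}\right) 9 = - \frac{9}{4} \approx -2.25$)
$E{\left(F \right)} = \frac{9}{104} - \frac{1}{160 F}$ ($E{\left(F \right)} = \frac{1}{\left(-48 - 112\right) F} - \frac{9}{4 \left(-26\right)} = \frac{1}{\left(-160\right) F} - - \frac{9}{104} = - \frac{1}{160 F} + \frac{9}{104} = \frac{9}{104} - \frac{1}{160 F}$)
$-4915 - E{\left(106 \right)} = -4915 - \frac{-13 + 180 \cdot 106}{2080 \cdot 106} = -4915 - \frac{1}{2080} \cdot \frac{1}{106} \left(-13 + 19080\right) = -4915 - \frac{1}{2080} \cdot \frac{1}{106} \cdot 19067 = -4915 - \frac{19067}{220480} = - \frac{1083678267}{220480}$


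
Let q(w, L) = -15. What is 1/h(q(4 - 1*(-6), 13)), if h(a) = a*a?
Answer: 1/225 ≈ 0.0044444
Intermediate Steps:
h(a) = a**2
1/h(q(4 - 1*(-6), 13)) = 1/((-15)**2) = 1/225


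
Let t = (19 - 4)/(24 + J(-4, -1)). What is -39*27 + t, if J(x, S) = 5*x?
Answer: -4197/4 ≈ -1049.3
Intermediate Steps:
t = 15/4 (t = (19 - 4)/(24 + 5*(-4)) = 15/(24 - 20) = 15/4 ≈ 3.7500)
-39*27 + t = -39*27 + 15/4 = -1053 + 15/4 = -4197/4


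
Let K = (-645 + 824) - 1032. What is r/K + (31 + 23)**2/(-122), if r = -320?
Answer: -1224154/52033 ≈ -23.526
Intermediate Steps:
K = -853 (K = 179 - 1032 = -853)
r/K + (31 + 23)**2/(-122) = -320/(-853) + (31 + 23)**2/(-122) = -320*(-1/853) + 54**2*(-1/122) = 320/853 + 2916*(-1/122) = 320/853 - 1458/61 = -1224154/52033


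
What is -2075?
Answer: -2075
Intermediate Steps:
-2075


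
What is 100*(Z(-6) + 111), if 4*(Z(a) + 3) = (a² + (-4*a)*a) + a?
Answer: 7950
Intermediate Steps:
Z(a) = -3 - 3*a²/4 + a/4 (Z(a) = -3 + ((a² + (-4*a)*a) + a)/4 = -3 + ((a² - 4*a²) + a)/4 = -3 + (-3*a² + a)/4 = -3 + (a - 3*a²)/4 = -3 + (-3*a²/4 + a/4) = -3 - 3*a²/4 + a/4)
100*(Z(-6) + 111) = 100*((-3 - ¾*(-6)² + (¼)*(-6)) + 111) = 100*((-3 - ¾*36 - 3/2) + 111) = 100*((-3 - 27 - 3/2) + 111) = 100*(-63/2 + 111) = 100*(159/2) = 7950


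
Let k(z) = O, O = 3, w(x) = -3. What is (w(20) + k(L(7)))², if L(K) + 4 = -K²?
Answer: 0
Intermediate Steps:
L(K) = -4 - K²
k(z) = 3
(w(20) + k(L(7)))² = (-3 + 3)² = 0² = 0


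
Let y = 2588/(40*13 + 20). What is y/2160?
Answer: 647/291600 ≈ 0.0022188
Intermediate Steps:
y = 647/135 (y = 2588/(520 + 20) = 2588/540 = 2588*(1/540) = 647/135 ≈ 4.7926)
y/2160 = (647/135)/2160 = (647/135)*(1/2160) = 647/291600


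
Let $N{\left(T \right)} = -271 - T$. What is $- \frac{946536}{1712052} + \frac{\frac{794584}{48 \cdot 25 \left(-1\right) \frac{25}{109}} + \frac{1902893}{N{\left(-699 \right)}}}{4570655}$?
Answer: $- \frac{96380704134301111}{174436728467587500} \approx -0.55253$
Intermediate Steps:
$- \frac{946536}{1712052} + \frac{\frac{794584}{48 \cdot 25 \left(-1\right) \frac{25}{109}} + \frac{1902893}{N{\left(-699 \right)}}}{4570655} = - \frac{946536}{1712052} + \frac{\frac{794584}{48 \cdot 25 \left(-1\right) \frac{25}{109}} + \frac{1902893}{-271 - -699}}{4570655} = \left(-946536\right) \frac{1}{1712052} + \left(\frac{794584}{48 \left(-25\right) 25 \cdot \frac{1}{109}} + \frac{1902893}{-271 + 699}\right) \frac{1}{4570655} = - \frac{78878}{142671} + \left(\frac{794584}{\left(-1200\right) \frac{25}{109}} + \frac{1902893}{428}\right) \frac{1}{4570655} = - \frac{78878}{142671} + \left(\frac{794584}{- \frac{30000}{109}} + 1902893 \cdot \frac{1}{428}\right) \frac{1}{4570655} = - \frac{78878}{142671} + \left(794584 \left(- \frac{109}{30000}\right) + \frac{1902893}{428}\right) \frac{1}{4570655} = - \frac{78878}{142671} + \left(- \frac{10826207}{3750} + \frac{1902893}{428}\right) \frac{1}{4570655} = - \frac{78878}{142671} + \frac{1251116077}{802500} \cdot \frac{1}{4570655} = - \frac{78878}{142671} + \frac{1251116077}{3667950637500} = - \frac{96380704134301111}{174436728467587500}$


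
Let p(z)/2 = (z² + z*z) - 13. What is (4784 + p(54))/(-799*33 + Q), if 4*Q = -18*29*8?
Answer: -5474/9137 ≈ -0.59910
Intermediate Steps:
p(z) = -26 + 4*z² (p(z) = 2*((z² + z*z) - 13) = 2*((z² + z²) - 13) = 2*(2*z² - 13) = 2*(-13 + 2*z²) = -26 + 4*z²)
Q = -1044 (Q = (-18*29*8)/4 = (-522*8)/4 = (¼)*(-4176) = -1044)
(4784 + p(54))/(-799*33 + Q) = (4784 + (-26 + 4*54²))/(-799*33 - 1044) = (4784 + (-26 + 4*2916))/(-26367 - 1044) = (4784 + (-26 + 11664))/(-27411) = (4784 + 11638)*(-1/27411) = 16422*(-1/27411) = -5474/9137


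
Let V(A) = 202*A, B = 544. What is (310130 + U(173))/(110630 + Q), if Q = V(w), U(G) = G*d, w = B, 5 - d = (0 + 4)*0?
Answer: 34555/24502 ≈ 1.4103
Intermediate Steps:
d = 5 (d = 5 - (0 + 4)*0 = 5 - 4*0 = 5 - 1*0 = 5 + 0 = 5)
w = 544
U(G) = 5*G (U(G) = G*5 = 5*G)
Q = 109888 (Q = 202*544 = 109888)
(310130 + U(173))/(110630 + Q) = (310130 + 5*173)/(110630 + 109888) = (310130 + 865)/220518 = 310995*(1/220518) = 34555/24502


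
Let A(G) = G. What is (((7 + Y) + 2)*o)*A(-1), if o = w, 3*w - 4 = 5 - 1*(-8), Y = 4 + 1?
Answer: -238/3 ≈ -79.333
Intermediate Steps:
Y = 5
w = 17/3 (w = 4/3 + (5 - 1*(-8))/3 = 4/3 + (5 + 8)/3 = 4/3 + (1/3)*13 = 4/3 + 13/3 = 17/3 ≈ 5.6667)
o = 17/3 ≈ 5.6667
(((7 + Y) + 2)*o)*A(-1) = (((7 + 5) + 2)*(17/3))*(-1) = ((12 + 2)*(17/3))*(-1) = (14*(17/3))*(-1) = (238/3)*(-1) = -238/3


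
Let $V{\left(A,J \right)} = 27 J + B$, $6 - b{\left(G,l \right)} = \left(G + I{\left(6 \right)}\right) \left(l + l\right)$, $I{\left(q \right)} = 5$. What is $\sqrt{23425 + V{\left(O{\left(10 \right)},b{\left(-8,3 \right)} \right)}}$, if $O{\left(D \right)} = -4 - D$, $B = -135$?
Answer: $\sqrt{23938} \approx 154.72$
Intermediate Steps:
$b{\left(G,l \right)} = 6 - 2 l \left(5 + G\right)$ ($b{\left(G,l \right)} = 6 - \left(G + 5\right) \left(l + l\right) = 6 - \left(5 + G\right) 2 l = 6 - 2 l \left(5 + G\right)$)
$V{\left(A,J \right)} = -135 + 27 J$ ($V{\left(A,J \right)} = 27 J - 135 = -135 + 27 J$)
$\sqrt{23425 + V{\left(O{\left(10 \right)},b{\left(-8,3 \right)} \right)}} = \sqrt{23425 - \left(135 - 27 \left(6 - 30 - \left(-16\right) 3\right)\right)} = \sqrt{23425 - \left(135 - 27 \left(6 - 30 + 48\right)\right)} = \sqrt{23425 + \left(-135 + 27 \cdot 24\right)} = \sqrt{23425 + \left(-135 + 648\right)} = \sqrt{23425 + 513} = \sqrt{23938}$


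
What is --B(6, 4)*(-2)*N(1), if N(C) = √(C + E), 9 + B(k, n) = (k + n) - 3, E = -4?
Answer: 4*I*√3 ≈ 6.9282*I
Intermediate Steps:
B(k, n) = -12 + k + n (B(k, n) = -9 + ((k + n) - 3) = -9 + (-3 + k + n) = -12 + k + n)
N(C) = √(-4 + C) (N(C) = √(C - 4) = √(-4 + C))
--B(6, 4)*(-2)*N(1) = --(-12 + 6 + 4)*(-2)*√(-4 + 1) = --1*(-2)*(-2)*√(-3) = -2*(-2)*I*√3 = -(-4)*I*√3 = 4*I*√3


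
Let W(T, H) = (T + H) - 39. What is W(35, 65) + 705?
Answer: 766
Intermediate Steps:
W(T, H) = -39 + H + T (W(T, H) = (H + T) - 39 = -39 + H + T)
W(35, 65) + 705 = (-39 + 65 + 35) + 705 = 61 + 705 = 766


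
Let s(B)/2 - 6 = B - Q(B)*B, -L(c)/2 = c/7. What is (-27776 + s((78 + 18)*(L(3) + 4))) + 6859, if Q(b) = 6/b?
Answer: -142195/7 ≈ -20314.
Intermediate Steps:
L(c) = -2*c/7
s(B) = 2*B (s(B) = 12 + 2*(B - 6/B*B) = 12 + 2*(B - 1*6) = 12 + 2*(B - 6) = 12 + 2*(-6 + B) = 12 + (-12 + 2*B) = 2*B)
(-27776 + s((78 + 18)*(L(3) + 4))) + 6859 = (-27776 + 2*((78 + 18)*(-2/7*3 + 4))) + 6859 = (-27776 + 2*(96*(-6/7 + 4))) + 6859 = (-27776 + 2*(96*(22/7))) + 6859 = (-27776 + 2*(2112/7)) + 6859 = (-27776 + 4224/7) + 6859 = -190208/7 + 6859 = -142195/7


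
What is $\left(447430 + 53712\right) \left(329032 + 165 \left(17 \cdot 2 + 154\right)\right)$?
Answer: $180437179384$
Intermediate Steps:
$\left(447430 + 53712\right) \left(329032 + 165 \left(17 \cdot 2 + 154\right)\right) = 501142 \left(329032 + 165 \left(34 + 154\right)\right) = 501142 \left(329032 + 165 \cdot 188\right) = 501142 \left(329032 + 31020\right) = 501142 \cdot 360052 = 180437179384$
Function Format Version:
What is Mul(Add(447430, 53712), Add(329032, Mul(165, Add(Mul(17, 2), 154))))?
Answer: 180437179384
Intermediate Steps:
Mul(Add(447430, 53712), Add(329032, Mul(165, Add(Mul(17, 2), 154)))) = Mul(501142, Add(329032, Mul(165, Add(34, 154)))) = Mul(501142, Add(329032, Mul(165, 188))) = Mul(501142, Add(329032, 31020)) = Mul(501142, 360052) = 180437179384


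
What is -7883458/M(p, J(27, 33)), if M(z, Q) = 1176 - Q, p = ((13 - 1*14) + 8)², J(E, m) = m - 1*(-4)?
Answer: -7883458/1139 ≈ -6921.4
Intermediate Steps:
J(E, m) = 4 + m (J(E, m) = m + 4 = 4 + m)
p = 49 (p = ((13 - 14) + 8)² = (-1 + 8)² = 7² = 49)
-7883458/M(p, J(27, 33)) = -7883458/(1176 - (4 + 33)) = -7883458/(1176 - 1*37) = -7883458/(1176 - 37) = -7883458/1139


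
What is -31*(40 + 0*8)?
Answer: -1240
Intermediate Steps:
-31*(40 + 0*8) = -31*(40 + 0) = -31*40 = -1240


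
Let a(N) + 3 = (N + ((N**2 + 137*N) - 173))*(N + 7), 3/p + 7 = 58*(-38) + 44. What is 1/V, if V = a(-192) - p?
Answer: -2167/4087131023 ≈ -5.3020e-7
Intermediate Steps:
p = -3/2167 (p = 3/(-7 + (58*(-38) + 44)) = 3/(-7 + (-2204 + 44)) = 3/(-7 - 2160) = 3/(-2167) = 3*(-1/2167) = -3/2167 ≈ -0.0013844)
a(N) = -3 + (7 + N)*(-173 + N**2 + 138*N) (a(N) = -3 + (N + ((N**2 + 137*N) - 173))*(N + 7) = -3 + (N + (-173 + N**2 + 137*N))*(7 + N) = -3 + (-173 + N**2 + 138*N)*(7 + N) = -3 + (7 + N)*(-173 + N**2 + 138*N))
V = -4087131023/2167 (V = (-1214 + (-192)**3 + 145*(-192)**2 + 793*(-192)) - 1*(-3/2167) = (-1214 - 7077888 + 145*36864 - 152256) + 3/2167 = (-1214 - 7077888 + 5345280 - 152256) + 3/2167 = -1886078 + 3/2167 = -4087131023/2167 ≈ -1.8861e+6)
1/V = 1/(-4087131023/2167) = -2167/4087131023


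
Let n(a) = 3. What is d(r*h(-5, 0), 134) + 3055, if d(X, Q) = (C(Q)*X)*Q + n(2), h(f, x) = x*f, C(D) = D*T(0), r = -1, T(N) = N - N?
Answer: 3058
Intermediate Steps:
T(N) = 0
C(D) = 0 (C(D) = D*0 = 0)
h(f, x) = f*x
d(X, Q) = 3 (d(X, Q) = (0*X)*Q + 3 = 0*Q + 3 = 0 + 3 = 3)
d(r*h(-5, 0), 134) + 3055 = 3 + 3055 = 3058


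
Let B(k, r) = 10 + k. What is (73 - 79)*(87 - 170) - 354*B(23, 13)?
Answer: -11184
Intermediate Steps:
(73 - 79)*(87 - 170) - 354*B(23, 13) = (73 - 79)*(87 - 170) - 354*(10 + 23) = -6*(-83) - 354*33 = 498 - 11682 = -11184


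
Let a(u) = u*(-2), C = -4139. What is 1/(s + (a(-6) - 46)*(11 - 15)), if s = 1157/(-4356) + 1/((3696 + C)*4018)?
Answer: 3876783372/526212821455 ≈ 0.0073673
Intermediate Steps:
a(u) = -2*u
s = -1029717137/3876783372 (s = 1157/(-4356) + 1/((3696 - 4139)*4018) = 1157*(-1/4356) + (1/4018)/(-443) = -1157/4356 - 1/443*1/4018 = -1157/4356 - 1/1779974 = -1029717137/3876783372 ≈ -0.26561)
1/(s + (a(-6) - 46)*(11 - 15)) = 1/(-1029717137/3876783372 + (-2*(-6) - 46)*(11 - 15)) = 1/(-1029717137/3876783372 + (12 - 46)*(-4)) = 1/(-1029717137/3876783372 - 34*(-4)) = 1/(-1029717137/3876783372 + 136) = 1/(526212821455/3876783372) = 3876783372/526212821455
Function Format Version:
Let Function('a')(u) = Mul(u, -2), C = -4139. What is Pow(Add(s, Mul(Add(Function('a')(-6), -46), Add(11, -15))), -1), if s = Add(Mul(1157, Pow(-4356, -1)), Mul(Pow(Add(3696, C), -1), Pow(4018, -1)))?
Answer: Rational(3876783372, 526212821455) ≈ 0.0073673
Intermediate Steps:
Function('a')(u) = Mul(-2, u)
s = Rational(-1029717137, 3876783372) (s = Add(Mul(1157, Pow(-4356, -1)), Mul(Pow(Add(3696, -4139), -1), Pow(4018, -1))) = Add(Mul(1157, Rational(-1, 4356)), Mul(Pow(-443, -1), Rational(1, 4018))) = Add(Rational(-1157, 4356), Mul(Rational(-1, 443), Rational(1, 4018))) = Add(Rational(-1157, 4356), Rational(-1, 1779974)) = Rational(-1029717137, 3876783372) ≈ -0.26561)
Pow(Add(s, Mul(Add(Function('a')(-6), -46), Add(11, -15))), -1) = Pow(Add(Rational(-1029717137, 3876783372), Mul(Add(Mul(-2, -6), -46), Add(11, -15))), -1) = Pow(Add(Rational(-1029717137, 3876783372), Mul(Add(12, -46), -4)), -1) = Pow(Add(Rational(-1029717137, 3876783372), Mul(-34, -4)), -1) = Pow(Add(Rational(-1029717137, 3876783372), 136), -1) = Pow(Rational(526212821455, 3876783372), -1) = Rational(3876783372, 526212821455)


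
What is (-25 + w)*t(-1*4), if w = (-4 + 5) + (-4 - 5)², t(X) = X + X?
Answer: -456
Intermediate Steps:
t(X) = 2*X
w = 82 (w = 1 + (-9)² = 1 + 81 = 82)
(-25 + w)*t(-1*4) = (-25 + 82)*(2*(-1*4)) = 57*(2*(-4)) = 57*(-8) = -456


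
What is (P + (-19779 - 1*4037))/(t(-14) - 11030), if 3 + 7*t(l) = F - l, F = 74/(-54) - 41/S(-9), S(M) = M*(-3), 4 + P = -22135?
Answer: 2895165/694817 ≈ 4.1668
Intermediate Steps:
P = -22139 (P = -4 - 22135 = -22139)
S(M) = -3*M
F = -26/9 (F = 74/(-54) - 41/((-3*(-9))) = 74*(-1/54) - 41/27 = -37/27 - 41*1/27 = -37/27 - 41/27 = -26/9 ≈ -2.8889)
t(l) = -53/63 - l/7 (t(l) = -3/7 + (-26/9 - l)/7 = -3/7 + (-26/63 - l/7) = -53/63 - l/7)
(P + (-19779 - 1*4037))/(t(-14) - 11030) = (-22139 + (-19779 - 1*4037))/((-53/63 - ⅐*(-14)) - 11030) = (-22139 + (-19779 - 4037))/((-53/63 + 2) - 11030) = (-22139 - 23816)/(73/63 - 11030) = -45955/(-694817/63) = -45955*(-63/694817) = 2895165/694817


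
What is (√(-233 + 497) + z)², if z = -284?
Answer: 80920 - 1136*√66 ≈ 71691.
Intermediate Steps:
(√(-233 + 497) + z)² = (√(-233 + 497) - 284)² = (√264 - 284)² = (2*√66 - 284)² = (-284 + 2*√66)²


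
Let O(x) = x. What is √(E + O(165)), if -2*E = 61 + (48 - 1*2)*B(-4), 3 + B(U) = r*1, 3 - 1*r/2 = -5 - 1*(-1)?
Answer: I*√474/2 ≈ 10.886*I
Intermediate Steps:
r = 14 (r = 6 - 2*(-5 - 1*(-1)) = 6 - 2*(-5 + 1) = 6 - 2*(-4) = 6 + 8 = 14)
B(U) = 11 (B(U) = -3 + 14*1 = -3 + 14 = 11)
E = -567/2 (E = -(61 + (48 - 1*2)*11)/2 = -(61 + (48 - 2)*11)/2 = -(61 + 46*11)/2 = -(61 + 506)/2 = -½*567 = -567/2 ≈ -283.50)
√(E + O(165)) = √(-567/2 + 165) = √(-237/2) = I*√474/2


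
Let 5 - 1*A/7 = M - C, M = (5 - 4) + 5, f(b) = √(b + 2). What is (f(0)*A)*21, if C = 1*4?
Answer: 441*√2 ≈ 623.67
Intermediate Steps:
f(b) = √(2 + b)
C = 4
M = 6 (M = 1 + 5 = 6)
A = 21 (A = 35 - 7*(6 - 1*4) = 35 - 7*(6 - 4) = 35 - 7*2 = 35 - 14 = 21)
(f(0)*A)*21 = (√(2 + 0)*21)*21 = (√2*21)*21 = (21*√2)*21 = 441*√2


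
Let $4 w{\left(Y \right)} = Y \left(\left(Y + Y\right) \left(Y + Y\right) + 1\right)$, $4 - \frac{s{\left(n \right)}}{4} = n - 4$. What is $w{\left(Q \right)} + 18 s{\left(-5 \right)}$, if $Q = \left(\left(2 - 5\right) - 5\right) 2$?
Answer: $-3164$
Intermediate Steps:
$s{\left(n \right)} = 32 - 4 n$ ($s{\left(n \right)} = 16 - 4 \left(n - 4\right) = 16 - 4 \left(-4 + n\right) = 16 - \left(-16 + 4 n\right) = 32 - 4 n$)
$Q = -16$ ($Q = \left(\left(2 - 5\right) - 5\right) 2 = \left(-3 - 5\right) 2 = \left(-8\right) 2 = -16$)
$w{\left(Y \right)} = \frac{Y \left(1 + 4 Y^{2}\right)}{4}$ ($w{\left(Y \right)} = \frac{Y \left(\left(Y + Y\right) \left(Y + Y\right) + 1\right)}{4} = \frac{Y \left(2 Y 2 Y + 1\right)}{4} = \frac{Y \left(4 Y^{2} + 1\right)}{4} = \frac{Y \left(1 + 4 Y^{2}\right)}{4}$)
$w{\left(Q \right)} + 18 s{\left(-5 \right)} = \left(\left(-16\right)^{3} + \frac{1}{4} \left(-16\right)\right) + 18 \left(32 - -20\right) = \left(-4096 - 4\right) + 18 \left(32 + 20\right) = -4100 + 18 \cdot 52 = -4100 + 936 = -3164$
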